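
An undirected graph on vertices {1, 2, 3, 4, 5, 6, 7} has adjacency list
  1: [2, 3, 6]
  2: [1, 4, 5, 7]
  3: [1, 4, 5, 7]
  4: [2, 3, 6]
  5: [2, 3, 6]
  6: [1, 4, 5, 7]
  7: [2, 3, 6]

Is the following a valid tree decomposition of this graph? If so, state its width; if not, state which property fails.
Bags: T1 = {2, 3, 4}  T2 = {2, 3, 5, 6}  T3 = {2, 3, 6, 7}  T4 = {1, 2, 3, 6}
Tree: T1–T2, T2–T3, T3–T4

A tree decomposition must satisfy three properties: every vertex lies in some bag; for every edge, both endpoints lie together in some bag; and for every vertex, the bags containing it form a connected subtree. Here edge (6,4) lies in no bag, so the decomposition is invalid.

No — edge (6,4) lies in no bag.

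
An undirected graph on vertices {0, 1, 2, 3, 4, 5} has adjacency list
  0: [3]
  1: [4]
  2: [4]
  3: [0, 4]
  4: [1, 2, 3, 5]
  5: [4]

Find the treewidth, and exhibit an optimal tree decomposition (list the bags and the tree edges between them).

Treewidth 1.
One such decomposition:
Bags: B1 = {3, 4}  B2 = {0, 3}  B3 = {1, 4}  B4 = {4, 5}  B5 = {2, 4}
Tree: B1–B2, B1–B3, B3–B4, B4–B5

Each bag holds 2 vertices, so the decomposition has width 1, which upper-bounds the treewidth. G has an edge, so its treewidth is at least 1. Combining the bounds, tw(G) = 1.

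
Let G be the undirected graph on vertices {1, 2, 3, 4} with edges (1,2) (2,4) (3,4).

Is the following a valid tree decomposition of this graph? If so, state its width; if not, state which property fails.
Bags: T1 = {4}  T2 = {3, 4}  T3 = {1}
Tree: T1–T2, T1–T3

A tree decomposition must satisfy three properties: every vertex lies in some bag; for every edge, both endpoints lie together in some bag; and for every vertex, the bags containing it form a connected subtree. Here vertex 2 appears in no bag, so the decomposition is invalid.

No — vertex 2 appears in no bag.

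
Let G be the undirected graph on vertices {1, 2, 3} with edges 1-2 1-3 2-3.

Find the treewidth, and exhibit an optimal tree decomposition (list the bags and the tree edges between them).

Treewidth 2.
One optimal decomposition is:
Bags: B1 = {1, 2, 3}
Tree: (single bag)

A single bag containing all 3 vertices is trivially a valid decomposition of width 2. Conversely, {1, 2, 3} is a clique of size 3, and the vertices of any clique must share a bag in every tree decomposition; so some bag has ≥ 3 vertices and tw(G) ≥ 2. Combining the bounds, tw(G) = 2.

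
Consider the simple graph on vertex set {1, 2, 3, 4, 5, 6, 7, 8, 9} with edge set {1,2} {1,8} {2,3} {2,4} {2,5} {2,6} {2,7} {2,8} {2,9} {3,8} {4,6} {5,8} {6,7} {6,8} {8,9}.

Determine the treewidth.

2

A width-2 tree decomposition is:
Bags: B1 = {1, 2, 8}  B2 = {2, 6, 8}  B3 = {2, 4, 6}  B4 = {2, 8, 9}  B5 = {2, 6, 7}  B6 = {2, 3, 8}  B7 = {2, 5, 8}
Tree: B1–B2, B2–B3, B1–B4, B2–B5, B1–B6, B2–B7
Every bag has size at most 3, so the width is 3 − 1 = 2 and tw(G) ≤ 2. On the other hand G contains the 3-clique {1, 2, 8}. A clique must lie in a single bag of any decomposition, so no decomposition can have width below 2. Hence tw(G) = 2 exactly.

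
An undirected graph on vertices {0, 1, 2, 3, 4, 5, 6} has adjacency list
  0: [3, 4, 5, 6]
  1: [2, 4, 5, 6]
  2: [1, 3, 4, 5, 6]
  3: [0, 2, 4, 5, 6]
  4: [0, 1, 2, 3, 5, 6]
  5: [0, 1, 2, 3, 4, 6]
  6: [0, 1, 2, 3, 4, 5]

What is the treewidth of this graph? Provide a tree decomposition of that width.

Treewidth 4.
One such decomposition:
Bags: B1 = {1, 2, 4, 5, 6}  B2 = {2, 3, 4, 5, 6}  B3 = {0, 3, 4, 5, 6}
Tree: B1–B2, B2–B3

Every bag has size at most 5, so the width is 5 − 1 = 4 and tw(G) ≤ 4. For the lower bound, the 5 vertices {0, 3, 4, 5, 6} are pairwise adjacent, and any tree decomposition puts a clique entirely inside one bag — forcing width ≥ 4. Therefore the treewidth is 4.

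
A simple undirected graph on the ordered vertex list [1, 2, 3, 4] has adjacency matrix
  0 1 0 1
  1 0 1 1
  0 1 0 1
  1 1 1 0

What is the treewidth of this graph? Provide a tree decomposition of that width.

Treewidth 2.
One optimal decomposition is:
Bags: B1 = {2, 3, 4}  B2 = {1, 2, 4}
Tree: B1–B2

Every bag has size at most 3, so the width is 3 − 1 = 2 and tw(G) ≤ 2. For the lower bound, the 3 vertices {1, 2, 4} are pairwise adjacent, and any tree decomposition puts a clique entirely inside one bag — forcing width ≥ 2. The upper and lower bounds meet at 2, so that is the treewidth.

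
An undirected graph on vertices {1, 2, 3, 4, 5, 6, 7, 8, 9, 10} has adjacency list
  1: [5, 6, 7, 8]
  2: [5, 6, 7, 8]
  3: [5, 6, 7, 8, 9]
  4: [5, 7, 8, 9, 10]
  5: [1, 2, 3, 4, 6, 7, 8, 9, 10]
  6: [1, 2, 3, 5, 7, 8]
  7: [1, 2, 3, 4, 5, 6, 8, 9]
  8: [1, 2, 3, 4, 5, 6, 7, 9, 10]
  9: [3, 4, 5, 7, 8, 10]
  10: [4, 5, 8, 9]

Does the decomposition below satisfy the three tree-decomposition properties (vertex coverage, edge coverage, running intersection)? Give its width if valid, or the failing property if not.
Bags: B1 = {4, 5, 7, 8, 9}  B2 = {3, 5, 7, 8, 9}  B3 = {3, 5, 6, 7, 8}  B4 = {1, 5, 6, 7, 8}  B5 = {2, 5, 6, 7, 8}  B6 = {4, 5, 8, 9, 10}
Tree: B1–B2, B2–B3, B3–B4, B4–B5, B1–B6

Vertex coverage: the bags together contain {1, 2, 3, 4, 5, 6, 7, 8, 9, 10}, the full vertex set. Edge coverage: each edge of G has both endpoints in at least one bag. Running intersection: for every vertex, the bags containing it form a connected subtree. All three properties hold, so this is a valid tree decomposition of width max|bag| − 1 = 4, and hence tw(G) ≤ 4.

Yes; width 4.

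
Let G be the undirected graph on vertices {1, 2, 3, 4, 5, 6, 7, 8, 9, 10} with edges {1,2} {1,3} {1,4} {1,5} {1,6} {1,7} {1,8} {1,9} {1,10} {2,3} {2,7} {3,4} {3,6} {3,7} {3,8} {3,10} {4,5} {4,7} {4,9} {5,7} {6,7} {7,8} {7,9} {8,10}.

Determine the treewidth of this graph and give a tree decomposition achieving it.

Each bag holds 4 vertices, so the decomposition has width 3, which upper-bounds the treewidth. Conversely, {1, 3, 8, 10} is a clique of size 4, and the vertices of any clique must share a bag in every tree decomposition; so some bag has ≥ 4 vertices and tw(G) ≥ 3. The upper and lower bounds meet at 3, so that is the treewidth.

Treewidth 3.
One optimal decomposition is:
Bags: B1 = {1, 3, 7, 8}  B2 = {1, 3, 6, 7}  B3 = {1, 3, 4, 7}  B4 = {1, 2, 3, 7}  B5 = {1, 3, 8, 10}  B6 = {1, 4, 7, 9}  B7 = {1, 4, 5, 7}
Tree: B1–B2, B1–B3, B2–B4, B1–B5, B3–B6, B3–B7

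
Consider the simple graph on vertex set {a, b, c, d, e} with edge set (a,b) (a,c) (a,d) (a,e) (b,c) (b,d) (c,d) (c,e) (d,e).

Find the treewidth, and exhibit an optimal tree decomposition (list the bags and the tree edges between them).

The largest bag has 4 vertices, giving width 3; this decomposition certifies tw(G) ≤ 3. On the other hand G contains the 4-clique {a, c, d, e}. A clique must lie in a single bag of any decomposition, so no decomposition can have width below 3. Hence tw(G) = 3 exactly.

Treewidth 3.
Bags: B1 = {a, c, d, e}  B2 = {a, b, c, d}
Tree: B1–B2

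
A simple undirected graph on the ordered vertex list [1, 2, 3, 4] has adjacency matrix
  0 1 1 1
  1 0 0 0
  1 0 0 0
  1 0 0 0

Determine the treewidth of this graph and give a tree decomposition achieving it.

Treewidth 1.
One such decomposition:
Bags: B1 = {1, 3}  B2 = {1, 2}  B3 = {1, 4}
Tree: B1–B2, B2–B3

Every bag has size at most 2, so the width is 2 − 1 = 1 and tw(G) ≤ 1. Any graph with an edge has treewidth ≥ 1, and G has the edge 3–1. Combining the bounds, tw(G) = 1.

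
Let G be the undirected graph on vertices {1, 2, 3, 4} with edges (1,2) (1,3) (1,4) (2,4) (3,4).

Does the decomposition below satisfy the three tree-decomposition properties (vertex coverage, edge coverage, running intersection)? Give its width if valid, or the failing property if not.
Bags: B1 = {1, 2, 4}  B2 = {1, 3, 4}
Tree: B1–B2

Vertex coverage: the bags together contain {1, 2, 3, 4}, the full vertex set. Edge coverage: each edge of G has both endpoints in at least one bag. Running intersection: for every vertex, the bags containing it form a connected subtree. All three properties hold, so this is a valid tree decomposition of width max|bag| − 1 = 2, and hence tw(G) ≤ 2.

Yes; width 2.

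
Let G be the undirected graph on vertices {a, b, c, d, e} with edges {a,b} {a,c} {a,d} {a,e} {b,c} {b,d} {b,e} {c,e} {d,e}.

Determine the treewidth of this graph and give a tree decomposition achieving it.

Each bag holds 4 vertices, so the decomposition has width 3, which upper-bounds the treewidth. On the other hand G contains the 4-clique {a, b, d, e}. A clique must lie in a single bag of any decomposition, so no decomposition can have width below 3. Hence tw(G) = 3 exactly.

Treewidth 3.
One optimal decomposition is:
Bags: B1 = {a, b, c, e}  B2 = {a, b, d, e}
Tree: B1–B2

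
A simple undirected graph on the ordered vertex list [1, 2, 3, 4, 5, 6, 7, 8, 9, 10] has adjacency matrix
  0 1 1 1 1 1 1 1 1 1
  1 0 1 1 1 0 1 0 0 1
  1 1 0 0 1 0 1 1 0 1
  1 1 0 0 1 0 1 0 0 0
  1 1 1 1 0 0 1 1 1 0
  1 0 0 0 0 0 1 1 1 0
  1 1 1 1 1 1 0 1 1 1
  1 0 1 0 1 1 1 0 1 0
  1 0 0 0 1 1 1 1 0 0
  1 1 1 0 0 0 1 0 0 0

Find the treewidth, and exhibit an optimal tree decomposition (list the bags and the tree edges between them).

The largest bag has 5 vertices, giving width 4; this decomposition certifies tw(G) ≤ 4. For the lower bound, the 5 vertices {1, 2, 3, 7, 10} are pairwise adjacent, and any tree decomposition puts a clique entirely inside one bag — forcing width ≥ 4. Hence tw(G) = 4 exactly.

Treewidth 4.
One such decomposition:
Bags: B1 = {1, 2, 4, 5, 7}  B2 = {1, 2, 3, 5, 7}  B3 = {1, 2, 3, 7, 10}  B4 = {1, 3, 5, 7, 8}  B5 = {1, 5, 7, 8, 9}  B6 = {1, 6, 7, 8, 9}
Tree: B1–B2, B2–B3, B2–B4, B4–B5, B5–B6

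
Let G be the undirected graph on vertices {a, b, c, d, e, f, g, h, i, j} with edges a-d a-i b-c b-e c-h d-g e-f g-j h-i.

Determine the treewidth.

A width-1 tree decomposition is:
Bags: B1 = {e, f}  B2 = {b, e}  B3 = {b, c}  B4 = {c, h}  B5 = {h, i}  B6 = {a, i}  B7 = {a, d}  B8 = {d, g}  B9 = {g, j}
Tree: B1–B2, B2–B3, B3–B4, B4–B5, B5–B6, B6–B7, B7–B8, B8–B9
Each bag holds 2 vertices, so the decomposition has width 1, which upper-bounds the treewidth. G has an edge, so its treewidth is at least 1. Hence tw(G) = 1 exactly.

1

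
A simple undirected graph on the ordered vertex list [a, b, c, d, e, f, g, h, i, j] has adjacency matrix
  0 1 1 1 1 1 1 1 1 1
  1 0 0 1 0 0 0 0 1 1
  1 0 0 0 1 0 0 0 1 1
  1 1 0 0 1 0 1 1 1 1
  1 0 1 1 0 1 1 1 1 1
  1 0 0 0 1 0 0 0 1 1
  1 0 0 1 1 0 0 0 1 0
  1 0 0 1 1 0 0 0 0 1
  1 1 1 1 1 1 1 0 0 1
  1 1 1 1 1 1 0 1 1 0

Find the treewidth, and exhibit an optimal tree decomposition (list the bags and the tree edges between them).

Each bag holds 5 vertices, so the decomposition has width 4, which upper-bounds the treewidth. For the lower bound, the 5 vertices {a, d, e, h, j} are pairwise adjacent, and any tree decomposition puts a clique entirely inside one bag — forcing width ≥ 4. Hence tw(G) = 4 exactly.

Treewidth 4.
One optimal decomposition is:
Bags: B1 = {a, d, e, i, j}  B2 = {a, c, e, i, j}  B3 = {a, e, f, i, j}  B4 = {a, d, e, g, i}  B5 = {a, b, d, i, j}  B6 = {a, d, e, h, j}
Tree: B1–B2, B2–B3, B1–B4, B1–B5, B1–B6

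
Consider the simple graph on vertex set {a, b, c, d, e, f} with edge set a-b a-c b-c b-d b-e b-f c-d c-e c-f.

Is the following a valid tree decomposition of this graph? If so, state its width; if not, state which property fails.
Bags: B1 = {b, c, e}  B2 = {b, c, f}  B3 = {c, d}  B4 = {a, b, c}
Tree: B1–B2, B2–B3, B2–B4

No — edge (b,d) lies in no bag.

A tree decomposition must satisfy three properties: every vertex lies in some bag; for every edge, both endpoints lie together in some bag; and for every vertex, the bags containing it form a connected subtree. Here edge (b,d) lies in no bag, so the decomposition is invalid.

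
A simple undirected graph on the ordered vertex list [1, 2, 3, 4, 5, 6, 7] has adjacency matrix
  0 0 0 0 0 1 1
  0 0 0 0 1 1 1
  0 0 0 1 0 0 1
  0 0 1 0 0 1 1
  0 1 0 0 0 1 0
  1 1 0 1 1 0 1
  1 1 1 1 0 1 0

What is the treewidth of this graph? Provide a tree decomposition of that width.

Treewidth 2.
One optimal decomposition is:
Bags: B1 = {2, 6, 7}  B2 = {1, 6, 7}  B3 = {4, 6, 7}  B4 = {3, 4, 7}  B5 = {2, 5, 6}
Tree: B1–B2, B1–B3, B3–B4, B1–B5

Each bag holds 3 vertices, so the decomposition has width 2, which upper-bounds the treewidth. Conversely, {3, 4, 7} is a clique of size 3, and the vertices of any clique must share a bag in every tree decomposition; so some bag has ≥ 3 vertices and tw(G) ≥ 2. Combining the bounds, tw(G) = 2.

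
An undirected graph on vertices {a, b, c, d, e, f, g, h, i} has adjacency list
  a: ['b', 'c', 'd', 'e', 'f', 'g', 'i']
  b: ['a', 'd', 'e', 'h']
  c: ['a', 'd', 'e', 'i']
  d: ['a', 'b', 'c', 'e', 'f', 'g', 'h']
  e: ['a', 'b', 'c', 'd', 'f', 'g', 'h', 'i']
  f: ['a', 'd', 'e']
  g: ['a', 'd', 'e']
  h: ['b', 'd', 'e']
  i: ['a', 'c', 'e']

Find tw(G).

A width-3 tree decomposition is:
Bags: B1 = {b, d, e, h}  B2 = {a, b, d, e}  B3 = {a, d, e, f}  B4 = {a, d, e, g}  B5 = {a, c, d, e}  B6 = {a, c, e, i}
Tree: B1–B2, B2–B3, B3–B4, B4–B5, B5–B6
Each bag holds 4 vertices, so the decomposition has width 3, which upper-bounds the treewidth. For the lower bound, the 4 vertices {b, d, e, h} are pairwise adjacent, and any tree decomposition puts a clique entirely inside one bag — forcing width ≥ 3. Combining the bounds, tw(G) = 3.

3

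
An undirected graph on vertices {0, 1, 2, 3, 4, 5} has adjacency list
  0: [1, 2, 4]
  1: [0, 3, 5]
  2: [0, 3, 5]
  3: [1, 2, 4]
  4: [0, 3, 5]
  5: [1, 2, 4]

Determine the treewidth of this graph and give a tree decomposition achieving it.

Every bag has size at most 4, so the width is 4 − 1 = 3 and tw(G) ≤ 3. For the lower bound: the 4 vertex sets {3,4}, {0,1}, {2}, {5} are disjoint, each induces a connected subgraph, and every pair is joined by at least one edge of G. Contracting each set to a single vertex therefore yields K_{4} as a minor, and since treewidth is minor-monotone, tw(G) ≥ tw(K_{4}) = 3. The upper and lower bounds meet at 3, so that is the treewidth.

Treewidth 3.
One optimal decomposition is:
Bags: B1 = {1, 2, 3, 4}  B2 = {0, 1, 2, 4}  B3 = {1, 2, 4, 5}
Tree: B1–B2, B2–B3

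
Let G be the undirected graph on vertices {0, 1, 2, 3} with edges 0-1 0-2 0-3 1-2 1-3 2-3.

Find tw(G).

A width-3 tree decomposition is:
Bags: B1 = {0, 1, 2, 3}
Tree: (single bag)
With just one bag of size 4, the width is 4 − 1 = 3, so tw(G) ≤ 3. For the lower bound, the 4 vertices {0, 1, 2, 3} are pairwise adjacent, and any tree decomposition puts a clique entirely inside one bag — forcing width ≥ 3. The upper and lower bounds meet at 3, so that is the treewidth.

3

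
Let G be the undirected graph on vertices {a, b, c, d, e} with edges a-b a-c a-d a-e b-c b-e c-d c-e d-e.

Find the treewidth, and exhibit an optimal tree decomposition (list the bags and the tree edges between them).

Each bag holds 4 vertices, so the decomposition has width 3, which upper-bounds the treewidth. On the other hand G contains the 4-clique {a, c, d, e}. A clique must lie in a single bag of any decomposition, so no decomposition can have width below 3. Hence tw(G) = 3 exactly.

Treewidth 3.
Bags: B1 = {a, c, d, e}  B2 = {a, b, c, e}
Tree: B1–B2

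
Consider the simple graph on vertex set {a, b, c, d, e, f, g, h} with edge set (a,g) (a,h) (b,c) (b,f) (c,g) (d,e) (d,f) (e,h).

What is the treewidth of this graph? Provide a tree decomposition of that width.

Treewidth 2.
Bags: B1 = {b, d, f}  B2 = {b, d, e}  B3 = {b, e, h}  B4 = {a, b, h}  B5 = {a, b, g}  B6 = {b, c, g}
Tree: B1–B2, B2–B3, B3–B4, B4–B5, B5–B6

Every bag has size at most 3, so the width is 3 − 1 = 2 and tw(G) ≤ 2. The edges b–f–d–e–h–a–g–c–b form a cycle, so G is not a tree and its treewidth is at least 2. Hence tw(G) = 2 exactly.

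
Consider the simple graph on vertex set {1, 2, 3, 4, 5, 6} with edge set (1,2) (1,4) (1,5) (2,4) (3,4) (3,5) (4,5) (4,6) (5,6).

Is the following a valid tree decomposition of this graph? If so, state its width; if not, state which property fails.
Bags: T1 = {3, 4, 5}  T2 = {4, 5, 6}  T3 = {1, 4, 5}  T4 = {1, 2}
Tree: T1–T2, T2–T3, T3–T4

A tree decomposition must satisfy three properties: every vertex lies in some bag; for every edge, both endpoints lie together in some bag; and for every vertex, the bags containing it form a connected subtree. Here edge (4,2) lies in no bag, so the decomposition is invalid.

No — edge (4,2) lies in no bag.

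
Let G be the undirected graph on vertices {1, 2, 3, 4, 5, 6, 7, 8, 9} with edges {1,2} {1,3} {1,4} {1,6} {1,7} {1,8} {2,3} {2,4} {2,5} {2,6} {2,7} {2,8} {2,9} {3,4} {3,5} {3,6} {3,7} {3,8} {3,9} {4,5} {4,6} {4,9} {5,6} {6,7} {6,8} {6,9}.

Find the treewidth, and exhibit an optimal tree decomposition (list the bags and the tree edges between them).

Treewidth 4.
One optimal decomposition is:
Bags: B1 = {1, 2, 3, 4, 6}  B2 = {2, 3, 4, 6, 9}  B3 = {1, 2, 3, 6, 7}  B4 = {2, 3, 4, 5, 6}  B5 = {1, 2, 3, 6, 8}
Tree: B1–B2, B1–B3, B2–B4, B3–B5

The largest bag has 5 vertices, giving width 4; this decomposition certifies tw(G) ≤ 4. For the lower bound, the 5 vertices {1, 2, 3, 6, 8} are pairwise adjacent, and any tree decomposition puts a clique entirely inside one bag — forcing width ≥ 4. Combining the bounds, tw(G) = 4.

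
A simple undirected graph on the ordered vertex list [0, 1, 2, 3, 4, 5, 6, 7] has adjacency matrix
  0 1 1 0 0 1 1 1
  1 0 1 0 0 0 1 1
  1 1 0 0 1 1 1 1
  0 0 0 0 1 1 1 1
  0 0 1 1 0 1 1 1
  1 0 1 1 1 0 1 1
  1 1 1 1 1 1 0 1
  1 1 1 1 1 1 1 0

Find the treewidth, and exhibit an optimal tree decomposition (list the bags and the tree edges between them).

Treewidth 4.
Bags: B1 = {0, 2, 5, 6, 7}  B2 = {2, 4, 5, 6, 7}  B3 = {3, 4, 5, 6, 7}  B4 = {0, 1, 2, 6, 7}
Tree: B1–B2, B2–B3, B1–B4

Each bag holds 5 vertices, so the decomposition has width 4, which upper-bounds the treewidth. Conversely, {0, 1, 2, 6, 7} is a clique of size 5, and the vertices of any clique must share a bag in every tree decomposition; so some bag has ≥ 5 vertices and tw(G) ≥ 4. Hence tw(G) = 4 exactly.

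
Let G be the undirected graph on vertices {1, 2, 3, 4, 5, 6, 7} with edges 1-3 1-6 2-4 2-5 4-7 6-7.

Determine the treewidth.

1

A width-1 tree decomposition is:
Bags: B1 = {2, 5}  B2 = {2, 4}  B3 = {4, 7}  B4 = {6, 7}  B5 = {1, 6}  B6 = {1, 3}
Tree: B1–B2, B2–B3, B3–B4, B4–B5, B5–B6
Every bag has size at most 2, so the width is 2 − 1 = 1 and tw(G) ≤ 1. G has an edge, so its treewidth is at least 1. Combining the bounds, tw(G) = 1.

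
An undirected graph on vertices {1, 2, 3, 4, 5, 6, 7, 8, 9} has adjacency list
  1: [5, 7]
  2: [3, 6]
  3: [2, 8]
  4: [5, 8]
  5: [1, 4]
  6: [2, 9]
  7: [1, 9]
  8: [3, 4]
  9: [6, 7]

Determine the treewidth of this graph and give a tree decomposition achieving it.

Every bag has size at most 3, so the width is 3 − 1 = 2 and tw(G) ≤ 2. For the lower bound, G contains the cycle 1–7–9–6–2–3–8–4–5–1, so G is not a forest; only forests have treewidth ≤ 1, hence tw(G) ≥ 2. The upper and lower bounds meet at 2, so that is the treewidth.

Treewidth 2.
One such decomposition:
Bags: B1 = {1, 7, 9}  B2 = {1, 6, 9}  B3 = {1, 2, 6}  B4 = {1, 2, 3}  B5 = {1, 3, 8}  B6 = {1, 4, 8}  B7 = {1, 4, 5}
Tree: B1–B2, B2–B3, B3–B4, B4–B5, B5–B6, B6–B7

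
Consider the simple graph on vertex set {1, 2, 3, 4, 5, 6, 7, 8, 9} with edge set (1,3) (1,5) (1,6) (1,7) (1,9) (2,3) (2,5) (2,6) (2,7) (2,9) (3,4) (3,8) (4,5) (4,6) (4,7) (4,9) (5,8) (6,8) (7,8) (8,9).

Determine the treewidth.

A width-4 tree decomposition is:
Bags: B1 = {1, 2, 4, 5, 8}  B2 = {1, 2, 3, 4, 8}  B3 = {1, 2, 4, 6, 8}  B4 = {1, 2, 4, 7, 8}  B5 = {1, 2, 4, 8, 9}
Tree: B1–B2, B2–B3, B3–B4, B4–B5
Each bag holds 5 vertices, so the decomposition has width 4, which upper-bounds the treewidth. For the lower bound: the 5 vertex sets {1,5}, {2,3}, {6,8}, {4}, {7} are disjoint, each induces a connected subgraph, and every pair is joined by at least one edge of G. Contracting each set to a single vertex therefore yields K_{5} as a minor, and since treewidth is minor-monotone, tw(G) ≥ tw(K_{5}) = 4. Therefore the treewidth is 4.

4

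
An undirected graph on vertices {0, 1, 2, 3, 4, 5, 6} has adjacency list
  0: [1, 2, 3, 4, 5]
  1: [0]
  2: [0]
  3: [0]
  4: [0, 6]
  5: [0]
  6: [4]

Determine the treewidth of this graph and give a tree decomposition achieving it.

Each bag holds 2 vertices, so the decomposition has width 1, which upper-bounds the treewidth. G has an edge, so its treewidth is at least 1. Combining the bounds, tw(G) = 1.

Treewidth 1.
One optimal decomposition is:
Bags: B1 = {0, 4}  B2 = {0, 2}  B3 = {4, 6}  B4 = {0, 1}  B5 = {0, 5}  B6 = {0, 3}
Tree: B1–B2, B1–B3, B2–B4, B1–B5, B5–B6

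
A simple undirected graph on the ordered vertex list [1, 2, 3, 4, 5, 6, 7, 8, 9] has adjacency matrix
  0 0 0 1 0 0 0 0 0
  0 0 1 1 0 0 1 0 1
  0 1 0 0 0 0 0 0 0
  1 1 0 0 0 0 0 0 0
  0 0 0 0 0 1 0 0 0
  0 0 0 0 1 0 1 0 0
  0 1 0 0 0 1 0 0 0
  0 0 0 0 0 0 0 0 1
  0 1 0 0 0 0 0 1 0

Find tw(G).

1

A width-1 tree decomposition is:
Bags: B1 = {2, 7}  B2 = {2, 4}  B3 = {6, 7}  B4 = {2, 9}  B5 = {2, 3}  B6 = {1, 4}  B7 = {5, 6}  B8 = {8, 9}
Tree: B1–B2, B1–B3, B1–B4, B2–B5, B2–B6, B3–B7, B4–B8
Each bag holds 2 vertices, so the decomposition has width 1, which upper-bounds the treewidth. G has an edge, so its treewidth is at least 1. Combining the bounds, tw(G) = 1.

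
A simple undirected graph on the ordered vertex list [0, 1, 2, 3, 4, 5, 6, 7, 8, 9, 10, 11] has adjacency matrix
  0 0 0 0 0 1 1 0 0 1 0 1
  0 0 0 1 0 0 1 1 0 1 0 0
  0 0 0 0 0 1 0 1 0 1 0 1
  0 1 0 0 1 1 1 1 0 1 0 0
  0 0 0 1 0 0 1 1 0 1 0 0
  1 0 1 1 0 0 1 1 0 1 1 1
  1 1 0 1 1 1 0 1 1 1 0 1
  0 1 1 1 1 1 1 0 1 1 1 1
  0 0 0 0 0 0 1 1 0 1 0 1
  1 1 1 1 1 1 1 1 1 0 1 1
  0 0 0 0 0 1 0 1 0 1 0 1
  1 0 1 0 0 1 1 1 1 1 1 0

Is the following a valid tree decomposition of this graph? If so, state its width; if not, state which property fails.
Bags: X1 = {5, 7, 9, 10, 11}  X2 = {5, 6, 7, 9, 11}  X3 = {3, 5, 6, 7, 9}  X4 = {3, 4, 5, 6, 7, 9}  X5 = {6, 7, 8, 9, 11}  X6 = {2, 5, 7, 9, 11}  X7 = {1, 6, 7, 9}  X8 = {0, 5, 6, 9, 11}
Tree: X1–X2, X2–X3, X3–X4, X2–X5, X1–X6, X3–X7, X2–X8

A tree decomposition must satisfy three properties: every vertex lies in some bag; for every edge, both endpoints lie together in some bag; and for every vertex, the bags containing it form a connected subtree. Here edge (3,1) lies in no bag, so the decomposition is invalid.

No — edge (3,1) lies in no bag.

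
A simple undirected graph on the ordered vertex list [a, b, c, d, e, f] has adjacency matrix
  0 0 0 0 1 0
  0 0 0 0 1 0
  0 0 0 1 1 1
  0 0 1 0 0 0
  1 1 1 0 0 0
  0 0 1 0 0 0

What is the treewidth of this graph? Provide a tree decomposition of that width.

Treewidth 1.
One such decomposition:
Bags: B1 = {c, e}  B2 = {c, d}  B3 = {a, e}  B4 = {c, f}  B5 = {b, e}
Tree: B1–B2, B1–B3, B1–B4, B1–B5

Every bag has size at most 2, so the width is 2 − 1 = 1 and tw(G) ≤ 1. Since G has at least one edge (e.g. e–c), it is not an edgeless graph, so tw(G) ≥ 1. Hence tw(G) = 1 exactly.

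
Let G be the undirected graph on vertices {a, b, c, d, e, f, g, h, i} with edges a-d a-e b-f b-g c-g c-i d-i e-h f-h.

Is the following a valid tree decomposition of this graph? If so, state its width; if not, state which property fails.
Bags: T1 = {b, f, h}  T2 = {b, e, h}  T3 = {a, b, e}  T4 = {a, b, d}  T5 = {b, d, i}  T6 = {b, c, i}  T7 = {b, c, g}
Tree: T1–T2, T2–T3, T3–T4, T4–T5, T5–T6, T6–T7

Yes; width 2.

Checking the three conditions: (i) the bags cover all of {a, b, c, d, e, f, g, h, i}; (ii) for each edge, some bag contains both endpoints; (iii) the bags containing any fixed vertex form a subtree. All hold, so the decomposition is valid with width 3 − 1 = 2.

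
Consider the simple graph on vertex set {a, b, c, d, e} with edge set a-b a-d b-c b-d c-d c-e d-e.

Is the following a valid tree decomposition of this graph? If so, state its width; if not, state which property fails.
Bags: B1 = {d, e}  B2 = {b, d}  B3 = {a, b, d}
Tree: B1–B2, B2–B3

A tree decomposition must satisfy three properties: every vertex lies in some bag; for every edge, both endpoints lie together in some bag; and for every vertex, the bags containing it form a connected subtree. Here vertex c appears in no bag, so the decomposition is invalid.

No — vertex c appears in no bag.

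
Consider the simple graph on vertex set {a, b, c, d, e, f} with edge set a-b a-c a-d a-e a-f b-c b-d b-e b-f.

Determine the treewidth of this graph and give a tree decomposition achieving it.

The largest bag has 3 vertices, giving width 2; this decomposition certifies tw(G) ≤ 2. On the other hand G contains the 3-clique {a, b, d}. A clique must lie in a single bag of any decomposition, so no decomposition can have width below 2. Therefore the treewidth is 2.

Treewidth 2.
Bags: B1 = {a, b, d}  B2 = {a, b, c}  B3 = {a, b, f}  B4 = {a, b, e}
Tree: B1–B2, B1–B3, B1–B4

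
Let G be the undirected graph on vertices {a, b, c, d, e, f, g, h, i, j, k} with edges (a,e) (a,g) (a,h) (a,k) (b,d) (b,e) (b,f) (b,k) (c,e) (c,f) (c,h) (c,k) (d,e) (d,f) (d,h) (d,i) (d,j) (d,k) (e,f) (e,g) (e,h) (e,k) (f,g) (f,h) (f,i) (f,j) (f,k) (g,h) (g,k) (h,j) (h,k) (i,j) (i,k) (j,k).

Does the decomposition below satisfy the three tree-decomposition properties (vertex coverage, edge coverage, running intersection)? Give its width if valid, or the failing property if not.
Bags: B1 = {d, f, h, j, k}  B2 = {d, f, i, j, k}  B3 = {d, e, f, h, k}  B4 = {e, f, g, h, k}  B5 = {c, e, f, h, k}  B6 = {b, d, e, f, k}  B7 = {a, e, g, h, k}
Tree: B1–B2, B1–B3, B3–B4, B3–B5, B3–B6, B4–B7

Yes; width 4.

Vertex coverage: the bags together contain {a, b, c, d, e, f, g, h, i, j, k}, the full vertex set. Edge coverage: each edge of G has both endpoints in at least one bag. Running intersection: for every vertex, the bags containing it form a connected subtree. All three properties hold, so this is a valid tree decomposition of width max|bag| − 1 = 4, and hence tw(G) ≤ 4.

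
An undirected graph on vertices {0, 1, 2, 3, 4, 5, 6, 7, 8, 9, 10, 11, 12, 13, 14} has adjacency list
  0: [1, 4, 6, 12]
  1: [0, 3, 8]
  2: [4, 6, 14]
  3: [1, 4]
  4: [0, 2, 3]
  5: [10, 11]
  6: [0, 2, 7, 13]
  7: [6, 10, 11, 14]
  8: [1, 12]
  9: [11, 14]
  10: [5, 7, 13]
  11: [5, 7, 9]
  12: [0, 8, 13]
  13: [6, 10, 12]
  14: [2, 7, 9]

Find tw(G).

A width-3 tree decomposition is:
Bags: B1 = {5, 9, 11, 14}  B2 = {5, 7, 11, 14}  B3 = {5, 7, 10, 14}  B4 = {2, 7, 10, 14}  B5 = {2, 6, 7, 10}  B6 = {2, 6, 10, 13}  B7 = {2, 4, 6, 13}  B8 = {0, 4, 6, 13}  B9 = {0, 4, 12, 13}  B10 = {0, 3, 4, 12}  B11 = {0, 1, 3, 12}  B12 = {1, 3, 8, 12}
Tree: B1–B2, B2–B3, B3–B4, B4–B5, B5–B6, B6–B7, B7–B8, B8–B9, B9–B10, B10–B11, B11–B12
The largest bag has 4 vertices, giving width 3; this decomposition certifies tw(G) ≤ 3. For the lower bound: the 4 vertex sets {5,9,11}, {14}, {7}, {2,6,10,13} are disjoint, each induces a connected subgraph, and every pair is joined by at least one edge of G. Contracting each set to a single vertex therefore yields K_{4} as a minor, and since treewidth is minor-monotone, tw(G) ≥ tw(K_{4}) = 3. Hence tw(G) = 3 exactly.

3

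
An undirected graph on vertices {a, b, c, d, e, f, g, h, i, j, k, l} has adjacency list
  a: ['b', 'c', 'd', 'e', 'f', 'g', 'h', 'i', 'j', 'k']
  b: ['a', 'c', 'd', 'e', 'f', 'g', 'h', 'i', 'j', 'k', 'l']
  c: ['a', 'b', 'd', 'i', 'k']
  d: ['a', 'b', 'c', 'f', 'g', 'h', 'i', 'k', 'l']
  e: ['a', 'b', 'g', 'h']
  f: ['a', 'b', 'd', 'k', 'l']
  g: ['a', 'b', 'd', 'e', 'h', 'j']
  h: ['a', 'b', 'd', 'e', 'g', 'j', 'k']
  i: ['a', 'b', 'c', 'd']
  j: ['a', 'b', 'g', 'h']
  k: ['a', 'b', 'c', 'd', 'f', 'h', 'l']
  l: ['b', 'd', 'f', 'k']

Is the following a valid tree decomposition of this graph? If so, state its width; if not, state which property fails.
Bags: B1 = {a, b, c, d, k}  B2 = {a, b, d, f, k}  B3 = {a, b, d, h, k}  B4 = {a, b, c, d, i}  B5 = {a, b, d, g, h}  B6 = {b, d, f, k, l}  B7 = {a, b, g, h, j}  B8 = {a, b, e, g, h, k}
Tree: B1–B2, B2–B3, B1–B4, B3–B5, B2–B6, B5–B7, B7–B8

A tree decomposition must satisfy three properties: every vertex lies in some bag; for every edge, both endpoints lie together in some bag; and for every vertex, the bags containing it form a connected subtree. Here bags containing vertex k are not connected in the tree, so the decomposition is invalid.

No — bags containing vertex k are not connected in the tree.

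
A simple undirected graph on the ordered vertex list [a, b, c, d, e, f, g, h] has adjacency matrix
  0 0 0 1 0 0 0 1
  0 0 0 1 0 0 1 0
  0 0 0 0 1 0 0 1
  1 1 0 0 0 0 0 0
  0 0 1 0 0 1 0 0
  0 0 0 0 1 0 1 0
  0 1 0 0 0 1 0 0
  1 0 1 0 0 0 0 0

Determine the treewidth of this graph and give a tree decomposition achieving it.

The largest bag has 3 vertices, giving width 2; this decomposition certifies tw(G) ≤ 2. The edges c–e–f–g–b–d–a–h–c form a cycle, so G is not a tree and its treewidth is at least 2. Hence tw(G) = 2 exactly.

Treewidth 2.
One such decomposition:
Bags: B1 = {c, e, f}  B2 = {c, f, g}  B3 = {b, c, g}  B4 = {b, c, d}  B5 = {a, c, d}  B6 = {a, c, h}
Tree: B1–B2, B2–B3, B3–B4, B4–B5, B5–B6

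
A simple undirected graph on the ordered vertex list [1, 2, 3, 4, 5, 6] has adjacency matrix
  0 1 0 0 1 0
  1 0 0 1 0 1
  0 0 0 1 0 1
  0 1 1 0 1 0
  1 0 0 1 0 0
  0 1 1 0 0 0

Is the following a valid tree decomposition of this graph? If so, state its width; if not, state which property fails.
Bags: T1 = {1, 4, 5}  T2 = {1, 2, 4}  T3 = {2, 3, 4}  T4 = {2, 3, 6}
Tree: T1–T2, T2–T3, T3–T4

Checking the three conditions: (i) the bags cover all of {1, 2, 3, 4, 5, 6}; (ii) for each edge, some bag contains both endpoints; (iii) the bags containing any fixed vertex form a subtree. All hold, so the decomposition is valid with width 3 − 1 = 2.

Yes; width 2.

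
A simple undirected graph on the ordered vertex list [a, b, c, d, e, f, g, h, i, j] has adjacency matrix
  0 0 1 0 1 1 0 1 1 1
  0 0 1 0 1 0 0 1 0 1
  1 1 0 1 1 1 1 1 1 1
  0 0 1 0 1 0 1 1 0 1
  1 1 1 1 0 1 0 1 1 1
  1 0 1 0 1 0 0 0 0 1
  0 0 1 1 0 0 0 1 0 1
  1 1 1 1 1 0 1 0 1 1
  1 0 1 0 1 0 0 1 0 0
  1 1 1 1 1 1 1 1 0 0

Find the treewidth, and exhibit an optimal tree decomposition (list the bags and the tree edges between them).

Treewidth 4.
One optimal decomposition is:
Bags: B1 = {a, c, e, h, j}  B2 = {c, d, e, h, j}  B3 = {c, d, g, h, j}  B4 = {a, c, e, h, i}  B5 = {a, c, e, f, j}  B6 = {b, c, e, h, j}
Tree: B1–B2, B2–B3, B1–B4, B1–B5, B1–B6

Each bag holds 5 vertices, so the decomposition has width 4, which upper-bounds the treewidth. For the lower bound, the 5 vertices {c, d, g, h, j} are pairwise adjacent, and any tree decomposition puts a clique entirely inside one bag — forcing width ≥ 4. Hence tw(G) = 4 exactly.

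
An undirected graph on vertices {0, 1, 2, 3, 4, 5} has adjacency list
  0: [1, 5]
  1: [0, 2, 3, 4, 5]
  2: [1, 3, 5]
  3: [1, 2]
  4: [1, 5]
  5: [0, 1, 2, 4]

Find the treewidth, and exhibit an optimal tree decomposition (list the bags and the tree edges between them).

Treewidth 2.
Bags: B1 = {1, 2, 5}  B2 = {1, 2, 3}  B3 = {0, 1, 5}  B4 = {1, 4, 5}
Tree: B1–B2, B1–B3, B1–B4

Every bag has size at most 3, so the width is 3 − 1 = 2 and tw(G) ≤ 2. On the other hand G contains the 3-clique {1, 2, 3}. A clique must lie in a single bag of any decomposition, so no decomposition can have width below 2. The upper and lower bounds meet at 2, so that is the treewidth.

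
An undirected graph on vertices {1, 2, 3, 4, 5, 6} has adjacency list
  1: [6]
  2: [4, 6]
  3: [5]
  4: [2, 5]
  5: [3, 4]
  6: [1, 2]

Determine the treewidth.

A width-1 tree decomposition is:
Bags: B1 = {3, 5}  B2 = {4, 5}  B3 = {2, 4}  B4 = {2, 6}  B5 = {1, 6}
Tree: B1–B2, B2–B3, B3–B4, B4–B5
Each bag holds 2 vertices, so the decomposition has width 1, which upper-bounds the treewidth. Any graph with an edge has treewidth ≥ 1, and G has the edge 3–5. Combining the bounds, tw(G) = 1.

1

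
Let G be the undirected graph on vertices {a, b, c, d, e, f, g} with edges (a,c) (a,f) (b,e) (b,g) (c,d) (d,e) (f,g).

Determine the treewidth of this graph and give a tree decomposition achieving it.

The largest bag has 3 vertices, giving width 2; this decomposition certifies tw(G) ≤ 2. For the lower bound, G contains the cycle f–a–c–d–e–b–g–f, so G is not a forest; only forests have treewidth ≤ 1, hence tw(G) ≥ 2. The upper and lower bounds meet at 2, so that is the treewidth.

Treewidth 2.
Bags: B1 = {a, c, f}  B2 = {c, d, f}  B3 = {d, e, f}  B4 = {b, e, f}  B5 = {b, f, g}
Tree: B1–B2, B2–B3, B3–B4, B4–B5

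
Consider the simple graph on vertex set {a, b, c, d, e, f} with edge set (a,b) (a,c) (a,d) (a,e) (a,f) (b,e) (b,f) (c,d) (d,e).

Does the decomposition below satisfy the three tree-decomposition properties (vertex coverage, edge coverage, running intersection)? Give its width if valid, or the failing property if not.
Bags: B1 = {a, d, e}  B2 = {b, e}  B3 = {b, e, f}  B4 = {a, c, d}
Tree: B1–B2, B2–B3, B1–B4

A tree decomposition must satisfy three properties: every vertex lies in some bag; for every edge, both endpoints lie together in some bag; and for every vertex, the bags containing it form a connected subtree. Here edge (a,b) lies in no bag, so the decomposition is invalid.

No — edge (a,b) lies in no bag.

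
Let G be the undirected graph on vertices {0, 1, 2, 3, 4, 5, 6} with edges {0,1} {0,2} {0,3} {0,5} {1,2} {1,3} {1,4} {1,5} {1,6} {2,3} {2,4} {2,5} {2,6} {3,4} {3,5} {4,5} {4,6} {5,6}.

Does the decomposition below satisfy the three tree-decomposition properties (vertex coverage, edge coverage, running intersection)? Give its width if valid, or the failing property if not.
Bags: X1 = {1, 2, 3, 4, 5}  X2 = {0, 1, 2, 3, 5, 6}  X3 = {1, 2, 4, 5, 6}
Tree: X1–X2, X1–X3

No — bags containing vertex 6 are not connected in the tree.

A tree decomposition must satisfy three properties: every vertex lies in some bag; for every edge, both endpoints lie together in some bag; and for every vertex, the bags containing it form a connected subtree. Here bags containing vertex 6 are not connected in the tree, so the decomposition is invalid.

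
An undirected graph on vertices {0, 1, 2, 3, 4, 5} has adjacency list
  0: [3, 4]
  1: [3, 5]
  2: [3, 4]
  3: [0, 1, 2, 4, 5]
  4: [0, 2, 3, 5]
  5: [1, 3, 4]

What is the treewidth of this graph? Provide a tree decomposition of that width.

Every bag has size at most 3, so the width is 3 − 1 = 2 and tw(G) ≤ 2. Conversely, {1, 3, 5} is a clique of size 3, and the vertices of any clique must share a bag in every tree decomposition; so some bag has ≥ 3 vertices and tw(G) ≥ 2. Combining the bounds, tw(G) = 2.

Treewidth 2.
One optimal decomposition is:
Bags: B1 = {3, 4, 5}  B2 = {1, 3, 5}  B3 = {0, 3, 4}  B4 = {2, 3, 4}
Tree: B1–B2, B1–B3, B3–B4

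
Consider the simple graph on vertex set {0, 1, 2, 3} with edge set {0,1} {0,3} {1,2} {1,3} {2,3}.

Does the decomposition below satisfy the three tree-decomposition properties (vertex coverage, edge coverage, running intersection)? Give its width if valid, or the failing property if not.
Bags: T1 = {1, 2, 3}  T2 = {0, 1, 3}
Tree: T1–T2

Checking the three conditions: (i) the bags cover all of {0, 1, 2, 3}; (ii) for each edge, some bag contains both endpoints; (iii) the bags containing any fixed vertex form a subtree. All hold, so the decomposition is valid with width 3 − 1 = 2.

Yes; width 2.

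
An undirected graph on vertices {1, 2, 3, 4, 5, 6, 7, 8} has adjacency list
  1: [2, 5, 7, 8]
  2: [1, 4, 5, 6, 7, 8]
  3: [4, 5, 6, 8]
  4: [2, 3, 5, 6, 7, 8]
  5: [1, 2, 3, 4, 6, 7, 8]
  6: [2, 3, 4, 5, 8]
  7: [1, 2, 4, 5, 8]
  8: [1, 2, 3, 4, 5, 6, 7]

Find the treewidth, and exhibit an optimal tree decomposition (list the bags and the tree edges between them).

Treewidth 4.
One such decomposition:
Bags: B1 = {2, 4, 5, 6, 8}  B2 = {3, 4, 5, 6, 8}  B3 = {2, 4, 5, 7, 8}  B4 = {1, 2, 5, 7, 8}
Tree: B1–B2, B1–B3, B3–B4

The largest bag has 5 vertices, giving width 4; this decomposition certifies tw(G) ≤ 4. On the other hand G contains the 5-clique {1, 2, 5, 7, 8}. A clique must lie in a single bag of any decomposition, so no decomposition can have width below 4. Combining the bounds, tw(G) = 4.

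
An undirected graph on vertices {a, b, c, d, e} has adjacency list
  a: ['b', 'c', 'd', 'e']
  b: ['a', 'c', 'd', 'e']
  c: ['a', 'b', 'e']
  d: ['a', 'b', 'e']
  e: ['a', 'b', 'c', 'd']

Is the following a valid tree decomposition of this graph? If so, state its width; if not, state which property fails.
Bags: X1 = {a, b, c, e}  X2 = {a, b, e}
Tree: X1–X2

A tree decomposition must satisfy three properties: every vertex lies in some bag; for every edge, both endpoints lie together in some bag; and for every vertex, the bags containing it form a connected subtree. Here vertex d appears in no bag, so the decomposition is invalid.

No — vertex d appears in no bag.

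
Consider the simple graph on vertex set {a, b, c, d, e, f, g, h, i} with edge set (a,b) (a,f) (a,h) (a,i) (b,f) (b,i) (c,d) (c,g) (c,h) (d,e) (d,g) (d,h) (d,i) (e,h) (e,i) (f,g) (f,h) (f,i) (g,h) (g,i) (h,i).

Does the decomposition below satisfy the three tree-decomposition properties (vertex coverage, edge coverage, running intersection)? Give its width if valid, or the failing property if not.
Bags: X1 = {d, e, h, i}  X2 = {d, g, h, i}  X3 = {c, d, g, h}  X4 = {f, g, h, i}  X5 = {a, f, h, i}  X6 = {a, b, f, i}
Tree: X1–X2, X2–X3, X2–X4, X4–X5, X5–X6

Every vertex of G appears in some bag (union = {a, b, c, d, e, f, g, h, i}); every edge is covered by a bag; and for each vertex v the set of bags containing v is connected in the bag tree. The decomposition is therefore valid. The largest bag has 4 vertices, so the width is 3.

Yes; width 3.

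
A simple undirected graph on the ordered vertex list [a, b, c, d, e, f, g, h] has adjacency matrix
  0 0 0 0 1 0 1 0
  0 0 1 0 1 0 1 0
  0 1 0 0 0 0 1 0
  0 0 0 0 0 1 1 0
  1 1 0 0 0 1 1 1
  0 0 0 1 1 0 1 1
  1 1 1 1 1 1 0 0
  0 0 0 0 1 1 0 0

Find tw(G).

A width-2 tree decomposition is:
Bags: B1 = {e, f, g}  B2 = {b, e, g}  B3 = {b, c, g}  B4 = {e, f, h}  B5 = {a, e, g}  B6 = {d, f, g}
Tree: B1–B2, B2–B3, B1–B4, B2–B5, B1–B6
Each bag holds 3 vertices, so the decomposition has width 2, which upper-bounds the treewidth. Conversely, {d, f, g} is a clique of size 3, and the vertices of any clique must share a bag in every tree decomposition; so some bag has ≥ 3 vertices and tw(G) ≥ 2. Combining the bounds, tw(G) = 2.

2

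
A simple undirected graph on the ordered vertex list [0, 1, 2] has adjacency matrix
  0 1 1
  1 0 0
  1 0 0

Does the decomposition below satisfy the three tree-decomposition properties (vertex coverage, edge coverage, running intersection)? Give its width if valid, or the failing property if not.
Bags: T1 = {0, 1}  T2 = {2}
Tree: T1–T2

No — edge (0,2) lies in no bag.

A tree decomposition must satisfy three properties: every vertex lies in some bag; for every edge, both endpoints lie together in some bag; and for every vertex, the bags containing it form a connected subtree. Here edge (0,2) lies in no bag, so the decomposition is invalid.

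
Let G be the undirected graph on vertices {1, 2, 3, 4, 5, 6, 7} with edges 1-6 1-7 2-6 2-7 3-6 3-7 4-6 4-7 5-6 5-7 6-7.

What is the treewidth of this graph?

A width-2 tree decomposition is:
Bags: B1 = {4, 6, 7}  B2 = {1, 6, 7}  B3 = {2, 6, 7}  B4 = {5, 6, 7}  B5 = {3, 6, 7}
Tree: B1–B2, B2–B3, B2–B4, B2–B5
Each bag holds 3 vertices, so the decomposition has width 2, which upper-bounds the treewidth. Conversely, {1, 6, 7} is a clique of size 3, and the vertices of any clique must share a bag in every tree decomposition; so some bag has ≥ 3 vertices and tw(G) ≥ 2. The upper and lower bounds meet at 2, so that is the treewidth.

2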